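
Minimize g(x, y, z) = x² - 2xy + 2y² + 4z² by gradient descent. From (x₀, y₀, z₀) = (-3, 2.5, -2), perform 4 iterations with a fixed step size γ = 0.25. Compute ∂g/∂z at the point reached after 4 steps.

-16

∇g = (2x - 2y, -2x + 4y, 8z)
Step 1: at (-3, 2.5, -2), ∇g = (-11, 16, -16) → (-3, 2.5, -2) − 0.25·(-11, 16, -16) = (-0.25, -1.5, 2)
Step 2: at (-0.25, -1.5, 2), ∇g = (2.5, -5.5, 16) → (-0.25, -1.5, 2) − 0.25·(2.5, -5.5, 16) = (-0.875, -0.125, -2)
Step 3: at (-0.875, -0.125, -2), ∇g = (-1.5, 1.25, -16) → (-0.875, -0.125, -2) − 0.25·(-1.5, 1.25, -16) = (-0.5, -0.4375, 2)
Step 4: at (-0.5, -0.4375, 2), ∇g = (-0.125, -0.75, 16) → (-0.5, -0.4375, 2) − 0.25·(-0.125, -0.75, 16) = (-0.46875, -0.25, -2)
∂g/∂z at (-0.46875, -0.25, -2) = -16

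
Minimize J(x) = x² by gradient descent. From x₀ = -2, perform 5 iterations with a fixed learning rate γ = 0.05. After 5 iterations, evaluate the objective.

1.3947137604

J′(x) = 2x
Step 1: J′(-2) = -4; x₁ = -2 − 0.05·(-4) = -1.8
Step 2: J′(-1.8) = -3.6; x₂ = -1.8 − 0.05·(-3.6) = -1.62
Step 3: J′(-1.62) = -3.24; x₃ = -1.62 − 0.05·(-3.24) = -1.458
Step 4: J′(-1.458) = -2.916; x₄ = -1.458 − 0.05·(-2.916) = -1.3122
Step 5: J′(-1.3122) = -2.6244; x₅ = -1.3122 − 0.05·(-2.6244) = -1.18098
J(-1.18098) = 1.3947137604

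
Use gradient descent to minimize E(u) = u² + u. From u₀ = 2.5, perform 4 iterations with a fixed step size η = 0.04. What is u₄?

1.64917888

E′(u) = 2u + 1
u₁ = 2.5 − 0.04·6 = 2.26
u₂ = 2.26 − 0.04·5.52 = 2.0392
u₃ = 2.0392 − 0.04·5.0784 = 1.836064
u₄ = 1.836064 − 0.04·4.672128 = 1.64917888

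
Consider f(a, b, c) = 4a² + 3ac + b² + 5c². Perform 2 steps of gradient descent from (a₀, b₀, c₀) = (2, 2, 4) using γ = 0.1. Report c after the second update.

0.24

∇f = (8a + 3c, 2b, 3a + 10c)
(a₁, b₁, c₁) = (2, 2, 4) − 0.1·(28, 4, 46) = (-0.8, 1.6, -0.6)
(a₂, b₂, c₂) = (-0.8, 1.6, -0.6) − 0.1·(-8.2, 3.2, -8.4) = (0.02, 1.28, 0.24)
c = 0.24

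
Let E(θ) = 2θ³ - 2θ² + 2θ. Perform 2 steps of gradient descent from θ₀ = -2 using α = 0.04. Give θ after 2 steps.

-6.687104

E′(θ) = 6θ² - 4θ + 2
Step 1: E′(-2) = 34; θ₁ = -2 − 0.04·34 = -3.36
Step 2: E′(-3.36) = 83.1776; θ₂ = -3.36 − 0.04·83.1776 = -6.687104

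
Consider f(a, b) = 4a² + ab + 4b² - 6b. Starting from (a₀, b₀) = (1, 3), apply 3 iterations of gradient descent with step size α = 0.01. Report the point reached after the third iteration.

(0.701081, 2.477489)

∇f = (8a + b, a + 8b - 6)
(a₁, b₁) = (1, 3) − 0.01·(11, 19) = (0.89, 2.81)
(a₂, b₂) = (0.89, 2.81) − 0.01·(9.93, 17.37) = (0.7907, 2.6363)
(a₃, b₃) = (0.7907, 2.6363) − 0.01·(8.9619, 15.8811) = (0.701081, 2.477489)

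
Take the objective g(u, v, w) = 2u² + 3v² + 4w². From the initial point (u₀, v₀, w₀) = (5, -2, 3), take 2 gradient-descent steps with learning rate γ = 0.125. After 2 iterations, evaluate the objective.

∇g = (4u, 6v, 8w)
(u₁, v₁, w₁) = (5, -2, 3) − 0.125·(20, -12, 24) = (2.5, -0.5, 0)
(u₂, v₂, w₂) = (2.5, -0.5, 0) − 0.125·(10, -3, 0) = (1.25, -0.125, 0)
g(1.25, -0.125, 0) = 3.171875

3.171875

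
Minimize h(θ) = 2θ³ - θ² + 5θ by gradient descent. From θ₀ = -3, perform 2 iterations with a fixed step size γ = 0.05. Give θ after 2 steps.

-18.84375

h′(θ) = 6θ² - 2θ + 5
Step 1: h′(-3) = 65; θ₁ = -3 − 0.05·65 = -6.25
Step 2: h′(-6.25) = 251.875; θ₂ = -6.25 − 0.05·251.875 = -18.84375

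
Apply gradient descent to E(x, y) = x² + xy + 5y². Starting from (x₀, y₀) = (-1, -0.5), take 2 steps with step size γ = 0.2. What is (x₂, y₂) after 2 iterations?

(-0.44, -0.6)

∇E = (2x + y, x + 10y)
Step 1: at (-1, -0.5), ∇E = (-2.5, -6) → (-1, -0.5) − 0.2·(-2.5, -6) = (-0.5, 0.7)
Step 2: at (-0.5, 0.7), ∇E = (-0.3, 6.5) → (-0.5, 0.7) − 0.2·(-0.3, 6.5) = (-0.44, -0.6)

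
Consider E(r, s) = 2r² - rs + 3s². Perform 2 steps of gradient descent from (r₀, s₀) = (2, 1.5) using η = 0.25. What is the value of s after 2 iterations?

0.21875

∇E = (4r - s, -r + 6s)
(r₁, s₁) = (2, 1.5) − 0.25·(6.5, 7) = (0.375, -0.25)
(r₂, s₂) = (0.375, -0.25) − 0.25·(1.75, -1.875) = (-0.0625, 0.21875)
s = 0.21875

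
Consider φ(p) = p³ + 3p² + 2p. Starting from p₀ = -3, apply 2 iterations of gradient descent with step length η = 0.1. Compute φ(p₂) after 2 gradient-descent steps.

-197.725800387

φ′(p) = 3p² + 6p + 2
p₁ = -3 − 0.1·11 = -4.1
p₂ = -4.1 − 0.1·27.83 = -6.883
φ(-6.883) = -197.725800387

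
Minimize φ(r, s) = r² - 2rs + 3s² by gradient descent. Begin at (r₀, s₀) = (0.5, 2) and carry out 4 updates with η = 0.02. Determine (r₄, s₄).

∇φ = (2r - 2s, -2r + 6s)
(r₁, s₁) = (0.5, 2) − 0.02·(-3, 11) = (0.56, 1.78)
(r₂, s₂) = (0.56, 1.78) − 0.02·(-2.44, 9.56) = (0.6088, 1.5888)
(r₃, s₃) = (0.6088, 1.5888) − 0.02·(-1.96, 8.3152) = (0.648, 1.422496)
(r₄, s₄) = (0.648, 1.422496) − 0.02·(-1.548992, 7.238976) = (0.67897984, 1.27771648)

(0.67897984, 1.27771648)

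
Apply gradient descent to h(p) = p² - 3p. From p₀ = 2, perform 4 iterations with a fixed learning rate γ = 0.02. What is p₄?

1.92467328

h′(p) = 2p - 3
p₁ = 2 − 0.02·1 = 1.98
p₂ = 1.98 − 0.02·0.96 = 1.9608
p₃ = 1.9608 − 0.02·0.9216 = 1.942368
p₄ = 1.942368 − 0.02·0.884736 = 1.92467328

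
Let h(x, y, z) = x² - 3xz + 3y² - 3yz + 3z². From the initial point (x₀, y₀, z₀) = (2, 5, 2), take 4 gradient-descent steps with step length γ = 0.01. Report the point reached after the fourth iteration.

(2.09222318, 4.13717822, 2.29307612)

∇h = (2x - 3z, 6y - 3z, -3x - 3y + 6z)
Step 1: at (2, 5, 2), ∇h = (-2, 24, -9) → (2, 5, 2) − 0.01·(-2, 24, -9) = (2.02, 4.76, 2.09)
Step 2: at (2.02, 4.76, 2.09), ∇h = (-2.23, 22.29, -7.8) → (2.02, 4.76, 2.09) − 0.01·(-2.23, 22.29, -7.8) = (2.0423, 4.5371, 2.168)
Step 3: at (2.0423, 4.5371, 2.168), ∇h = (-2.4194, 20.7186, -6.7302) → (2.0423, 4.5371, 2.168) − 0.01·(-2.4194, 20.7186, -6.7302) = (2.066494, 4.329914, 2.235302)
Step 4: at (2.066494, 4.329914, 2.235302), ∇h = (-2.572918, 19.273578, -5.777412) → (2.066494, 4.329914, 2.235302) − 0.01·(-2.572918, 19.273578, -5.777412) = (2.09222318, 4.13717822, 2.29307612)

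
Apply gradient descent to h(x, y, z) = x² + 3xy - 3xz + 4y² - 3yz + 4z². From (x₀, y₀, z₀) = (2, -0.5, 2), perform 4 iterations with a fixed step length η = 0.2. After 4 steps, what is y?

-3.8232

∇h = (2x + 3y - 3z, 3x + 8y - 3z, -3x - 3y + 8z)
(x₁, y₁, z₁) = (2, -0.5, 2) − 0.2·(-3.5, -4, 11.5) = (2.7, 0.3, -0.3)
(x₂, y₂, z₂) = (2.7, 0.3, -0.3) − 0.2·(7.2, 11.4, -11.4) = (1.26, -1.98, 1.98)
(x₃, y₃, z₃) = (1.26, -1.98, 1.98) − 0.2·(-9.36, -18, 18) = (3.132, 1.62, -1.62)
(x₄, y₄, z₄) = (3.132, 1.62, -1.62) − 0.2·(15.984, 27.216, -27.216) = (-0.0648, -3.8232, 3.8232)
y = -3.8232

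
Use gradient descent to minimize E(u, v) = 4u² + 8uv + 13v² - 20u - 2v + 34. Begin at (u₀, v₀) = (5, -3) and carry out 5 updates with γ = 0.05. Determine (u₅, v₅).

∇E = (8u + 8v - 20, 8u + 26v - 2)
Step 1: at (5, -3), ∇E = (-4, -40) → (5, -3) − 0.05·(-4, -40) = (5.2, -1)
Step 2: at (5.2, -1), ∇E = (13.6, 13.6) → (5.2, -1) − 0.05·(13.6, 13.6) = (4.52, -1.68)
Step 3: at (4.52, -1.68), ∇E = (2.72, -9.52) → (4.52, -1.68) − 0.05·(2.72, -9.52) = (4.384, -1.204)
Step 4: at (4.384, -1.204), ∇E = (5.44, 1.768) → (4.384, -1.204) − 0.05·(5.44, 1.768) = (4.112, -1.2924)
Step 5: at (4.112, -1.2924), ∇E = (2.5568, -2.7064) → (4.112, -1.2924) − 0.05·(2.5568, -2.7064) = (3.98416, -1.15708)

(3.98416, -1.15708)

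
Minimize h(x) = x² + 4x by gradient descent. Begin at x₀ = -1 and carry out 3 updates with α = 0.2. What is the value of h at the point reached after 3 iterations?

-3.953344

h′(x) = 2x + 4
x₁ = -1 − 0.2·2 = -1.4
x₂ = -1.4 − 0.2·1.2 = -1.64
x₃ = -1.64 − 0.2·0.72 = -1.784
h(-1.784) = -3.953344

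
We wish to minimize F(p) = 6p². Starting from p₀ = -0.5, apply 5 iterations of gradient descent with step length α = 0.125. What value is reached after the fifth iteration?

0.015625

F′(p) = 12p
p₁ = -0.5 − 0.125·(-6) = 0.25
p₂ = 0.25 − 0.125·3 = -0.125
p₃ = -0.125 − 0.125·(-1.5) = 0.0625
p₄ = 0.0625 − 0.125·0.75 = -0.03125
p₅ = -0.03125 − 0.125·(-0.375) = 0.015625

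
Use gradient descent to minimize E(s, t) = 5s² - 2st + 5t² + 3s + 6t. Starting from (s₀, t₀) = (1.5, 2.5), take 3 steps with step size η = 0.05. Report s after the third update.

0.076

∇E = (10s - 2t + 3, -2s + 10t + 6)
(s₁, t₁) = (1.5, 2.5) − 0.05·(13, 28) = (0.85, 1.1)
(s₂, t₂) = (0.85, 1.1) − 0.05·(9.3, 15.3) = (0.385, 0.335)
(s₃, t₃) = (0.385, 0.335) − 0.05·(6.18, 8.58) = (0.076, -0.094)
s = 0.076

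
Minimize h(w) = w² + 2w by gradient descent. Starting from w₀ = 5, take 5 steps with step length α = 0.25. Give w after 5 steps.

h′(w) = 2w + 2
w₁ = 5 − 0.25·12 = 2
w₂ = 2 − 0.25·6 = 0.5
w₃ = 0.5 − 0.25·3 = -0.25
w₄ = -0.25 − 0.25·1.5 = -0.625
w₅ = -0.625 − 0.25·0.75 = -0.8125

-0.8125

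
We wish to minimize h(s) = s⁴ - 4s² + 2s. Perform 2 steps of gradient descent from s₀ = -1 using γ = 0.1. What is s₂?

-1.4416

h′(s) = 4s³ - 8s + 2
s₁ = -1 − 0.1·6 = -1.6
s₂ = -1.6 − 0.1·(-1.584) = -1.4416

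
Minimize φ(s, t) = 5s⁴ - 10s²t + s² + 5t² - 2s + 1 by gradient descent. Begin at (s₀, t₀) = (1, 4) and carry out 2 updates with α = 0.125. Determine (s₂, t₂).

(-1523.375, 90.25)

∇φ = (20s³ - 20st + 2s - 2, -10s² + 10t)
(s₁, t₁) = (1, 4) − 0.125·(-60, 30) = (8.5, 0.25)
(s₂, t₂) = (8.5, 0.25) − 0.125·(12255, -720) = (-1523.375, 90.25)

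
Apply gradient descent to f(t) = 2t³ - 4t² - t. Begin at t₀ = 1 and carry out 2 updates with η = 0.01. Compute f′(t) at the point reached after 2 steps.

f′(t) = 6t² - 8t - 1
t₁ = 1 − 0.01·(-3) = 1.03
t₂ = 1.03 − 0.01·(-2.8746) = 1.058746
f′(t) at (1.058746) = -2.744309444904

-2.744309444904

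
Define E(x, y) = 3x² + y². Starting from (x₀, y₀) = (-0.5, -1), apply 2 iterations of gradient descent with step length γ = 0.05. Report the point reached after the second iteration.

(-0.245, -0.81)

∇E = (6x, 2y)
Step 1: at (-0.5, -1), ∇E = (-3, -2) → (-0.5, -1) − 0.05·(-3, -2) = (-0.35, -0.9)
Step 2: at (-0.35, -0.9), ∇E = (-2.1, -1.8) → (-0.35, -0.9) − 0.05·(-2.1, -1.8) = (-0.245, -0.81)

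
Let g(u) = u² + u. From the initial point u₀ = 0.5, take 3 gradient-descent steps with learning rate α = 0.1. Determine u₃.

0.012

g′(u) = 2u + 1
u₁ = 0.5 − 0.1·2 = 0.3
u₂ = 0.3 − 0.1·1.6 = 0.14
u₃ = 0.14 − 0.1·1.28 = 0.012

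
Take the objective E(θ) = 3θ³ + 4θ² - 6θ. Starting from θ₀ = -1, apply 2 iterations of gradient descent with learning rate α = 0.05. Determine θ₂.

-0.403125

E′(θ) = 9θ² + 8θ - 6
Step 1: E′(-1) = -5; θ₁ = -1 − 0.05·(-5) = -0.75
Step 2: E′(-0.75) = -6.9375; θ₂ = -0.75 − 0.05·(-6.9375) = -0.403125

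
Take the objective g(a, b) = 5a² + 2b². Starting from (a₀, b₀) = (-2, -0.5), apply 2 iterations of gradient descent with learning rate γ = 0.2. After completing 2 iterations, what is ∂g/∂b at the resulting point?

∇g = (10a, 4b)
(a₁, b₁) = (-2, -0.5) − 0.2·(-20, -2) = (2, -0.1)
(a₂, b₂) = (2, -0.1) − 0.2·(20, -0.4) = (-2, -0.02)
∂g/∂b at (-2, -0.02) = -0.08

-0.08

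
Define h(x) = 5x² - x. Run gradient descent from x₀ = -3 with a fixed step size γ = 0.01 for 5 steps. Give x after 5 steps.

h′(x) = 10x - 1
x₁ = -3 − 0.01·(-31) = -2.69
x₂ = -2.69 − 0.01·(-27.9) = -2.411
x₃ = -2.411 − 0.01·(-25.11) = -2.1599
x₄ = -2.1599 − 0.01·(-22.599) = -1.93391
x₅ = -1.93391 − 0.01·(-20.3391) = -1.730519

-1.730519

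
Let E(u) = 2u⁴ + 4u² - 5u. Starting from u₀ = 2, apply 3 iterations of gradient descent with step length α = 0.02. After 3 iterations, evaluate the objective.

E′(u) = 8u³ + 8u - 5
Step 1: E′(2) = 75; u₁ = 2 − 0.02·75 = 0.5
Step 2: E′(0.5) = 0; u₂ = 0.5 − 0.02·0 = 0.5
Step 3: E′(0.5) = 0; u₃ = 0.5 − 0.02·0 = 0.5
E(0.5) = -1.375

-1.375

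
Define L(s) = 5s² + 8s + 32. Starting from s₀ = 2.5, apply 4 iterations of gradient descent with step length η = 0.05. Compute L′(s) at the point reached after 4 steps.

2.0625

L′(s) = 10s + 8
Step 1: L′(2.5) = 33; s₁ = 2.5 − 0.05·33 = 0.85
Step 2: L′(0.85) = 16.5; s₂ = 0.85 − 0.05·16.5 = 0.025
Step 3: L′(0.025) = 8.25; s₃ = 0.025 − 0.05·8.25 = -0.3875
Step 4: L′(-0.3875) = 4.125; s₄ = -0.3875 − 0.05·4.125 = -0.59375
L′(s) at (-0.59375) = 2.0625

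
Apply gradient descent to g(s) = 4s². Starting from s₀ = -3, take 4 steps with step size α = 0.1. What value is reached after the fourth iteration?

-0.0048

g′(s) = 8s
s₁ = -3 − 0.1·(-24) = -0.6
s₂ = -0.6 − 0.1·(-4.8) = -0.12
s₃ = -0.12 − 0.1·(-0.96) = -0.024
s₄ = -0.024 − 0.1·(-0.192) = -0.0048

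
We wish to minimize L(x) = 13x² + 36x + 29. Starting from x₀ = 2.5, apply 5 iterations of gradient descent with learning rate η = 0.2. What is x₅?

-5078.23632

L′(x) = 26x + 36
Step 1: L′(2.5) = 101; x₁ = 2.5 − 0.2·101 = -17.7
Step 2: L′(-17.7) = -424.2; x₂ = -17.7 − 0.2·(-424.2) = 67.14
Step 3: L′(67.14) = 1781.64; x₃ = 67.14 − 0.2·1781.64 = -289.188
Step 4: L′(-289.188) = -7482.888; x₄ = -289.188 − 0.2·(-7482.888) = 1207.3896
Step 5: L′(1207.3896) = 31428.1296; x₅ = 1207.3896 − 0.2·31428.1296 = -5078.23632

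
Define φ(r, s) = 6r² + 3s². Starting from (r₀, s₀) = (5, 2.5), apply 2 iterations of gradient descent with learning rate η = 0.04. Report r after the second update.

∇φ = (12r, 6s)
(r₁, s₁) = (5, 2.5) − 0.04·(60, 15) = (2.6, 1.9)
(r₂, s₂) = (2.6, 1.9) − 0.04·(31.2, 11.4) = (1.352, 1.444)
r = 1.352

1.352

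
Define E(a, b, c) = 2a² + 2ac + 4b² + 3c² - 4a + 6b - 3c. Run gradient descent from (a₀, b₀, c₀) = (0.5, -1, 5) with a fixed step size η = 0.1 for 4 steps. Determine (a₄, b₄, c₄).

∇E = (4a + 2c - 4, 8b + 6, 2a + 6c - 3)
(a₁, b₁, c₁) = (0.5, -1, 5) − 0.1·(8, -2, 28) = (-0.3, -0.8, 2.2)
(a₂, b₂, c₂) = (-0.3, -0.8, 2.2) − 0.1·(-0.8, -0.4, 9.6) = (-0.22, -0.76, 1.24)
(a₃, b₃, c₃) = (-0.22, -0.76, 1.24) − 0.1·(-2.4, -0.08, 4) = (0.02, -0.752, 0.84)
(a₄, b₄, c₄) = (0.02, -0.752, 0.84) − 0.1·(-2.24, -0.016, 2.08) = (0.244, -0.7504, 0.632)

(0.244, -0.7504, 0.632)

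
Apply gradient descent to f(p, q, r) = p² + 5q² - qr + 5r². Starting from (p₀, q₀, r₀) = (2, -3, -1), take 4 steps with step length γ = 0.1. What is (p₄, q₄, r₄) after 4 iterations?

∇f = (2p, 10q - r, -q + 10r)
Step 1: at (2, -3, -1), ∇f = (4, -29, -7) → (2, -3, -1) − 0.1·(4, -29, -7) = (1.6, -0.1, -0.3)
Step 2: at (1.6, -0.1, -0.3), ∇f = (3.2, -0.7, -2.9) → (1.6, -0.1, -0.3) − 0.1·(3.2, -0.7, -2.9) = (1.28, -0.03, -0.01)
Step 3: at (1.28, -0.03, -0.01), ∇f = (2.56, -0.29, -0.07) → (1.28, -0.03, -0.01) − 0.1·(2.56, -0.29, -0.07) = (1.024, -0.001, -0.003)
Step 4: at (1.024, -0.001, -0.003), ∇f = (2.048, -0.007, -0.029) → (1.024, -0.001, -0.003) − 0.1·(2.048, -0.007, -0.029) = (0.8192, -0.0003, -0.0001)

(0.8192, -0.0003, -0.0001)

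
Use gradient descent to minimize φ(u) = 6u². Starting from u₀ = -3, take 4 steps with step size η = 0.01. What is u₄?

-1.79908608

φ′(u) = 12u
Step 1: φ′(-3) = -36; u₁ = -3 − 0.01·(-36) = -2.64
Step 2: φ′(-2.64) = -31.68; u₂ = -2.64 − 0.01·(-31.68) = -2.3232
Step 3: φ′(-2.3232) = -27.8784; u₃ = -2.3232 − 0.01·(-27.8784) = -2.044416
Step 4: φ′(-2.044416) = -24.532992; u₄ = -2.044416 − 0.01·(-24.532992) = -1.79908608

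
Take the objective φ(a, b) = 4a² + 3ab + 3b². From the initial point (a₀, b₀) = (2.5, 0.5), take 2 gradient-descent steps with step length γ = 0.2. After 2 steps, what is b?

1.4

∇φ = (8a + 3b, 3a + 6b)
(a₁, b₁) = (2.5, 0.5) − 0.2·(21.5, 10.5) = (-1.8, -1.6)
(a₂, b₂) = (-1.8, -1.6) − 0.2·(-19.2, -15) = (2.04, 1.4)
b = 1.4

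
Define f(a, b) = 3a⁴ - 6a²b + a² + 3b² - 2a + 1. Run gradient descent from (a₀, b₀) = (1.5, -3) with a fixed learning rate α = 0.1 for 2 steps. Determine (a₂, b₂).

∇f = (12a³ - 12ab + 2a - 2, -6a² + 6b)
(a₁, b₁) = (1.5, -3) − 0.1·(95.5, -31.5) = (-8.05, 0.15)
(a₂, b₂) = (-8.05, 0.15) − 0.1·(-6263.5315, -387.915) = (618.30315, 38.9415)

(618.30315, 38.9415)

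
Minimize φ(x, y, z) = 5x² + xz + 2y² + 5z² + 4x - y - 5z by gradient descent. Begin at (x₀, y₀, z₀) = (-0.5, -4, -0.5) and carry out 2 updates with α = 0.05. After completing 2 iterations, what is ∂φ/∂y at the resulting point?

-10.88

∇φ = (10x + z + 4, 4y - 1, x + 10z - 5)
(x₁, y₁, z₁) = (-0.5, -4, -0.5) − 0.05·(-1.5, -17, -10.5) = (-0.425, -3.15, 0.025)
(x₂, y₂, z₂) = (-0.425, -3.15, 0.025) − 0.05·(-0.225, -13.6, -5.175) = (-0.41375, -2.47, 0.28375)
∂φ/∂y at (-0.41375, -2.47, 0.28375) = -10.88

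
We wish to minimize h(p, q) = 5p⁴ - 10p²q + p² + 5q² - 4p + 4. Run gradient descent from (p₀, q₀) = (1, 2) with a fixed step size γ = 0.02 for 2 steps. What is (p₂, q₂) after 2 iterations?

∇h = (20p³ - 20pq + 2p - 4, -10p² + 10q)
Step 1: at (1, 2), ∇h = (-22, 10) → (1, 2) − 0.02·(-22, 10) = (1.44, 1.8)
Step 2: at (1.44, 1.8), ∇h = (6.75968, -2.736) → (1.44, 1.8) − 0.02·(6.75968, -2.736) = (1.3048064, 1.85472)

(1.3048064, 1.85472)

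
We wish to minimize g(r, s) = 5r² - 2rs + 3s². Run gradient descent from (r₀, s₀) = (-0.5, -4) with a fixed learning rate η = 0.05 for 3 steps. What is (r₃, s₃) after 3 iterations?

(-0.511, -1.503)

∇g = (10r - 2s, -2r + 6s)
(r₁, s₁) = (-0.5, -4) − 0.05·(3, -23) = (-0.65, -2.85)
(r₂, s₂) = (-0.65, -2.85) − 0.05·(-0.8, -15.8) = (-0.61, -2.06)
(r₃, s₃) = (-0.61, -2.06) − 0.05·(-1.98, -11.14) = (-0.511, -1.503)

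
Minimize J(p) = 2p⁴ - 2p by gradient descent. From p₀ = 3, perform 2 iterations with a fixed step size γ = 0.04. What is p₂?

49.52147712

J′(p) = 8p³ - 2
Step 1: J′(3) = 214; p₁ = 3 − 0.04·214 = -5.56
Step 2: J′(-5.56) = -1377.036928; p₂ = -5.56 − 0.04·(-1377.036928) = 49.52147712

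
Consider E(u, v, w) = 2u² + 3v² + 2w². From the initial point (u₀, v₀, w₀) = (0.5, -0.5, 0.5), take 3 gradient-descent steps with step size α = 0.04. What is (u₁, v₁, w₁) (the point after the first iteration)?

(0.42, -0.38, 0.42)

∇E = (4u, 6v, 4w)
(u₁, v₁, w₁) = (0.5, -0.5, 0.5) − 0.04·(2, -3, 2) = (0.42, -0.38, 0.42)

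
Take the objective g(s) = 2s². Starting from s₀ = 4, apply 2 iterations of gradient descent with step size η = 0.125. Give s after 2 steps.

1

g′(s) = 4s
s₁ = 4 − 0.125·16 = 2
s₂ = 2 − 0.125·8 = 1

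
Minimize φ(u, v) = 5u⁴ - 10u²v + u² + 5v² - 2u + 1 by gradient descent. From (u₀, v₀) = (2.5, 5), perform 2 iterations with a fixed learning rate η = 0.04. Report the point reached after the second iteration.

∇φ = (20u³ - 20uv + 2u - 2, -10u² + 10v)
(u₁, v₁) = (2.5, 5) − 0.04·(65.5, -12.5) = (-0.12, 5.5)
(u₂, v₂) = (-0.12, 5.5) − 0.04·(10.92544, 54.856) = (-0.5570176, 3.30576)

(-0.5570176, 3.30576)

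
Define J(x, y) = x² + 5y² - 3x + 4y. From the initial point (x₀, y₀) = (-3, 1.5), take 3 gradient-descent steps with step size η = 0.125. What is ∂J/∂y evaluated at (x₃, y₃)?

∇J = (2x - 3, 10y + 4)
Step 1: at (-3, 1.5), ∇J = (-9, 19) → (-3, 1.5) − 0.125·(-9, 19) = (-1.875, -0.875)
Step 2: at (-1.875, -0.875), ∇J = (-6.75, -4.75) → (-1.875, -0.875) − 0.125·(-6.75, -4.75) = (-1.03125, -0.28125)
Step 3: at (-1.03125, -0.28125), ∇J = (-5.0625, 1.1875) → (-1.03125, -0.28125) − 0.125·(-5.0625, 1.1875) = (-0.3984375, -0.4296875)
∂J/∂y at (-0.3984375, -0.4296875) = -0.296875

-0.296875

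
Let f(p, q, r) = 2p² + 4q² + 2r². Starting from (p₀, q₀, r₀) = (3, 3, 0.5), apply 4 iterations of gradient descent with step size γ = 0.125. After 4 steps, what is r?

∇f = (4p, 8q, 4r)
(p₁, q₁, r₁) = (3, 3, 0.5) − 0.125·(12, 24, 2) = (1.5, 0, 0.25)
(p₂, q₂, r₂) = (1.5, 0, 0.25) − 0.125·(6, 0, 1) = (0.75, 0, 0.125)
(p₃, q₃, r₃) = (0.75, 0, 0.125) − 0.125·(3, 0, 0.5) = (0.375, 0, 0.0625)
(p₄, q₄, r₄) = (0.375, 0, 0.0625) − 0.125·(1.5, 0, 0.25) = (0.1875, 0, 0.03125)
r = 0.03125

0.03125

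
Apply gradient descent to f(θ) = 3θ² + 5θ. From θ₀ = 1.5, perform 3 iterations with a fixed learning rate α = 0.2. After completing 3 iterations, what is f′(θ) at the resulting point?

-0.112

f′(θ) = 6θ + 5
Step 1: f′(1.5) = 14; θ₁ = 1.5 − 0.2·14 = -1.3
Step 2: f′(-1.3) = -2.8; θ₂ = -1.3 − 0.2·(-2.8) = -0.74
Step 3: f′(-0.74) = 0.56; θ₃ = -0.74 − 0.2·0.56 = -0.852
f′(θ) at (-0.852) = -0.112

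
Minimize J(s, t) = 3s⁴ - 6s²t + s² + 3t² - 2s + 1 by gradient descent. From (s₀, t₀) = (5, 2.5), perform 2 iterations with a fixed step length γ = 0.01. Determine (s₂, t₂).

∇J = (12s³ - 12st + 2s - 2, -6s² + 6t)
Step 1: at (5, 2.5), ∇J = (1358, -135) → (5, 2.5) − 0.01·(1358, -135) = (-8.58, 3.85)
Step 2: at (-8.58, 3.85), ∇J = (-7202.308544, -418.5984) → (-8.58, 3.85) − 0.01·(-7202.308544, -418.5984) = (63.44308544, 8.035984)

(63.44308544, 8.035984)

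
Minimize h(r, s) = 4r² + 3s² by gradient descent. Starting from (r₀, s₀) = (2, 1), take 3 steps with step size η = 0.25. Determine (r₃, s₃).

(-2, -0.125)

∇h = (8r, 6s)
Step 1: at (2, 1), ∇h = (16, 6) → (2, 1) − 0.25·(16, 6) = (-2, -0.5)
Step 2: at (-2, -0.5), ∇h = (-16, -3) → (-2, -0.5) − 0.25·(-16, -3) = (2, 0.25)
Step 3: at (2, 0.25), ∇h = (16, 1.5) → (2, 0.25) − 0.25·(16, 1.5) = (-2, -0.125)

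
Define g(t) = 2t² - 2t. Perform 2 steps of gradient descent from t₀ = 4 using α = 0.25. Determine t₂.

0.5

g′(t) = 4t - 2
t₁ = 4 − 0.25·14 = 0.5
t₂ = 0.5 − 0.25·0 = 0.5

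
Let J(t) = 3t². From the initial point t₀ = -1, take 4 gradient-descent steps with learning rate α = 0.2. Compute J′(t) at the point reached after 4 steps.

-0.0096

J′(t) = 6t
Step 1: J′(-1) = -6; t₁ = -1 − 0.2·(-6) = 0.2
Step 2: J′(0.2) = 1.2; t₂ = 0.2 − 0.2·1.2 = -0.04
Step 3: J′(-0.04) = -0.24; t₃ = -0.04 − 0.2·(-0.24) = 0.008
Step 4: J′(0.008) = 0.048; t₄ = 0.008 − 0.2·0.048 = -0.0016
J′(t) at (-0.0016) = -0.0096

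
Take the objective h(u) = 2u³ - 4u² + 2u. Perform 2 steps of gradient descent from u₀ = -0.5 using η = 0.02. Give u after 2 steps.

h′(u) = 6u² - 8u + 2
Step 1: h′(-0.5) = 7.5; u₁ = -0.5 − 0.02·7.5 = -0.65
Step 2: h′(-0.65) = 9.735; u₂ = -0.65 − 0.02·9.735 = -0.8447

-0.8447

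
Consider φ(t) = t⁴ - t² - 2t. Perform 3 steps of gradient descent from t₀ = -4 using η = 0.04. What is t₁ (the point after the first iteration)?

φ′(t) = 4t³ - 2t - 2
Step 1: φ′(-4) = -250; t₁ = -4 − 0.04·(-250) = 6

6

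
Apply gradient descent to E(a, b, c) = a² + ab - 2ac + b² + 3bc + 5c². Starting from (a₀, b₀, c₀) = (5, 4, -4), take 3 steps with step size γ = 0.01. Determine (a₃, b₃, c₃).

(4.375306, 3.944322, -2.981578)

∇E = (2a + b - 2c, a + 2b + 3c, -2a + 3b + 10c)
Step 1: at (5, 4, -4), ∇E = (22, 1, -38) → (5, 4, -4) − 0.01·(22, 1, -38) = (4.78, 3.99, -3.62)
Step 2: at (4.78, 3.99, -3.62), ∇E = (20.79, 1.9, -33.79) → (4.78, 3.99, -3.62) − 0.01·(20.79, 1.9, -33.79) = (4.5721, 3.971, -3.2821)
Step 3: at (4.5721, 3.971, -3.2821), ∇E = (19.6794, 2.6678, -30.0522) → (4.5721, 3.971, -3.2821) − 0.01·(19.6794, 2.6678, -30.0522) = (4.375306, 3.944322, -2.981578)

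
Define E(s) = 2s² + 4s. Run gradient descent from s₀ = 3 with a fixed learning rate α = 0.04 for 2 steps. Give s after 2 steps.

1.8224

E′(s) = 4s + 4
s₁ = 3 − 0.04·16 = 2.36
s₂ = 2.36 − 0.04·13.44 = 1.8224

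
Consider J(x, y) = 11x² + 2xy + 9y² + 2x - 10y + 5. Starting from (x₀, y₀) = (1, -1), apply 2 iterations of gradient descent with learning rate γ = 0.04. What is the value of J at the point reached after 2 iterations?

∇J = (22x + 2y + 2, 2x + 18y - 10)
(x₁, y₁) = (1, -1) − 0.04·(22, -26) = (0.12, 0.04)
(x₂, y₂) = (0.12, 0.04) − 0.04·(4.72, -9.04) = (-0.0688, 0.4016)
J(-0.0688, 0.4016) = 2.29475072

2.29475072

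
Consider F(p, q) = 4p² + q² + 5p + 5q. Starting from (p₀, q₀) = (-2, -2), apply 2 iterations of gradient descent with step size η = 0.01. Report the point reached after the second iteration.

∇F = (8p + 5, 2q + 5)
(p₁, q₁) = (-2, -2) − 0.01·(-11, 1) = (-1.89, -2.01)
(p₂, q₂) = (-1.89, -2.01) − 0.01·(-10.12, 0.98) = (-1.7888, -2.0198)

(-1.7888, -2.0198)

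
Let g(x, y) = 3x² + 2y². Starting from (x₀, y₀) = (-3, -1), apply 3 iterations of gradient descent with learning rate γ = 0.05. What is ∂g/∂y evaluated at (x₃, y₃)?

∇g = (6x, 4y)
(x₁, y₁) = (-3, -1) − 0.05·(-18, -4) = (-2.1, -0.8)
(x₂, y₂) = (-2.1, -0.8) − 0.05·(-12.6, -3.2) = (-1.47, -0.64)
(x₃, y₃) = (-1.47, -0.64) − 0.05·(-8.82, -2.56) = (-1.029, -0.512)
∂g/∂y at (-1.029, -0.512) = -2.048

-2.048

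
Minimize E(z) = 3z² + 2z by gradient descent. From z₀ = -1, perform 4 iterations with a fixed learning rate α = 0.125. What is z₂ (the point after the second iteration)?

E′(z) = 6z + 2
Step 1: E′(-1) = -4; z₁ = -1 − 0.125·(-4) = -0.5
Step 2: E′(-0.5) = -1; z₂ = -0.5 − 0.125·(-1) = -0.375

-0.375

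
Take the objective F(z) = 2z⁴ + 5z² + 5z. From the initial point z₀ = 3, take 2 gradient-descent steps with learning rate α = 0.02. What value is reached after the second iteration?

F′(z) = 8z³ + 10z + 5
z₁ = 3 − 0.02·251 = -2.02
z₂ = -2.02 − 0.02·(-81.139264) = -0.39721472

-0.39721472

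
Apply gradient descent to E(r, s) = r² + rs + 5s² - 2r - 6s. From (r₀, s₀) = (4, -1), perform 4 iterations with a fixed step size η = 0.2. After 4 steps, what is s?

∇E = (2r + s - 2, r + 10s - 6)
Step 1: at (4, -1), ∇E = (5, -12) → (4, -1) − 0.2·(5, -12) = (3, 1.4)
Step 2: at (3, 1.4), ∇E = (5.4, 11) → (3, 1.4) − 0.2·(5.4, 11) = (1.92, -0.8)
Step 3: at (1.92, -0.8), ∇E = (1.04, -12.08) → (1.92, -0.8) − 0.2·(1.04, -12.08) = (1.712, 1.616)
Step 4: at (1.712, 1.616), ∇E = (3.04, 11.872) → (1.712, 1.616) − 0.2·(3.04, 11.872) = (1.104, -0.7584)
s = -0.7584

-0.7584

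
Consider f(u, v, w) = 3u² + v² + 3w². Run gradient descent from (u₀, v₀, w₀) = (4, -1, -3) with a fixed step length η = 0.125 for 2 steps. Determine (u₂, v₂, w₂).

(0.25, -0.5625, -0.1875)

∇f = (6u, 2v, 6w)
Step 1: at (4, -1, -3), ∇f = (24, -2, -18) → (4, -1, -3) − 0.125·(24, -2, -18) = (1, -0.75, -0.75)
Step 2: at (1, -0.75, -0.75), ∇f = (6, -1.5, -4.5) → (1, -0.75, -0.75) − 0.125·(6, -1.5, -4.5) = (0.25, -0.5625, -0.1875)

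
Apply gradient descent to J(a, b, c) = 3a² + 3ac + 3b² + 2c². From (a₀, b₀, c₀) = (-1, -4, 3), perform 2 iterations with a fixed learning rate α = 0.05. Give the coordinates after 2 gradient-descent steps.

(-1.1875, -1.96, 2.2125)

∇J = (6a + 3c, 6b, 3a + 4c)
Step 1: at (-1, -4, 3), ∇J = (3, -24, 9) → (-1, -4, 3) − 0.05·(3, -24, 9) = (-1.15, -2.8, 2.55)
Step 2: at (-1.15, -2.8, 2.55), ∇J = (0.75, -16.8, 6.75) → (-1.15, -2.8, 2.55) − 0.05·(0.75, -16.8, 6.75) = (-1.1875, -1.96, 2.2125)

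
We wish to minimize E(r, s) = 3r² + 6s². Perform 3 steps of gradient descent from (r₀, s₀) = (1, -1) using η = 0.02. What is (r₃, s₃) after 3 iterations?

(0.681472, -0.438976)

∇E = (6r, 12s)
Step 1: at (1, -1), ∇E = (6, -12) → (1, -1) − 0.02·(6, -12) = (0.88, -0.76)
Step 2: at (0.88, -0.76), ∇E = (5.28, -9.12) → (0.88, -0.76) − 0.02·(5.28, -9.12) = (0.7744, -0.5776)
Step 3: at (0.7744, -0.5776), ∇E = (4.6464, -6.9312) → (0.7744, -0.5776) − 0.02·(4.6464, -6.9312) = (0.681472, -0.438976)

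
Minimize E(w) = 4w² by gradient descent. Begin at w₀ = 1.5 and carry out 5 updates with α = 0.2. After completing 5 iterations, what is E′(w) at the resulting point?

E′(w) = 8w
w₁ = 1.5 − 0.2·12 = -0.9
w₂ = -0.9 − 0.2·(-7.2) = 0.54
w₃ = 0.54 − 0.2·4.32 = -0.324
w₄ = -0.324 − 0.2·(-2.592) = 0.1944
w₅ = 0.1944 − 0.2·1.5552 = -0.11664
E′(w) at (-0.11664) = -0.93312

-0.93312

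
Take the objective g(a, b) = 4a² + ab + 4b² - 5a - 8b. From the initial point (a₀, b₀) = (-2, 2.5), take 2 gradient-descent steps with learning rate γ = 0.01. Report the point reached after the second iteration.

∇g = (8a + b - 5, a + 8b - 8)
Step 1: at (-2, 2.5), ∇g = (-18.5, 10) → (-2, 2.5) − 0.01·(-18.5, 10) = (-1.815, 2.4)
Step 2: at (-1.815, 2.4), ∇g = (-17.12, 9.385) → (-1.815, 2.4) − 0.01·(-17.12, 9.385) = (-1.6438, 2.30615)

(-1.6438, 2.30615)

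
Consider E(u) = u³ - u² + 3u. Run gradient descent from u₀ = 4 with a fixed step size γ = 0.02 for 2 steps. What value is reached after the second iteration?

E′(u) = 3u² - 2u + 3
Step 1: E′(4) = 43; u₁ = 4 − 0.02·43 = 3.14
Step 2: E′(3.14) = 26.2988; u₂ = 3.14 − 0.02·26.2988 = 2.614024

2.614024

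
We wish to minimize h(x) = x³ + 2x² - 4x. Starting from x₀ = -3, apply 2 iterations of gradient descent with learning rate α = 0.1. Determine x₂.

-7.103

h′(x) = 3x² + 4x - 4
Step 1: h′(-3) = 11; x₁ = -3 − 0.1·11 = -4.1
Step 2: h′(-4.1) = 30.03; x₂ = -4.1 − 0.1·30.03 = -7.103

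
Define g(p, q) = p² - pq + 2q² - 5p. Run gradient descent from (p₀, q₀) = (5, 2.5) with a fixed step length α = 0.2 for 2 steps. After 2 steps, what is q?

1.2

∇g = (2p - q - 5, -p + 4q)
Step 1: at (5, 2.5), ∇g = (2.5, 5) → (5, 2.5) − 0.2·(2.5, 5) = (4.5, 1.5)
Step 2: at (4.5, 1.5), ∇g = (2.5, 1.5) → (4.5, 1.5) − 0.2·(2.5, 1.5) = (4, 1.2)
q = 1.2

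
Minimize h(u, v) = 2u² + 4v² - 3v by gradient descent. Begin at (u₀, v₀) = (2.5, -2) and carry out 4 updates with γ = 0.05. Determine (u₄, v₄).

(1.024, 0.0672)

∇h = (4u, 8v - 3)
(u₁, v₁) = (2.5, -2) − 0.05·(10, -19) = (2, -1.05)
(u₂, v₂) = (2, -1.05) − 0.05·(8, -11.4) = (1.6, -0.48)
(u₃, v₃) = (1.6, -0.48) − 0.05·(6.4, -6.84) = (1.28, -0.138)
(u₄, v₄) = (1.28, -0.138) − 0.05·(5.12, -4.104) = (1.024, 0.0672)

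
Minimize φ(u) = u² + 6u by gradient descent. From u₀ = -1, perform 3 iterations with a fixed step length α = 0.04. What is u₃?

φ′(u) = 2u + 6
Step 1: φ′(-1) = 4; u₁ = -1 − 0.04·4 = -1.16
Step 2: φ′(-1.16) = 3.68; u₂ = -1.16 − 0.04·3.68 = -1.3072
Step 3: φ′(-1.3072) = 3.3856; u₃ = -1.3072 − 0.04·3.3856 = -1.442624

-1.442624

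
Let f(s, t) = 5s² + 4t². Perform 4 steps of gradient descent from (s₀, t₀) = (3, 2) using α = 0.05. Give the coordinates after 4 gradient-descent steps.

∇f = (10s, 8t)
(s₁, t₁) = (3, 2) − 0.05·(30, 16) = (1.5, 1.2)
(s₂, t₂) = (1.5, 1.2) − 0.05·(15, 9.6) = (0.75, 0.72)
(s₃, t₃) = (0.75, 0.72) − 0.05·(7.5, 5.76) = (0.375, 0.432)
(s₄, t₄) = (0.375, 0.432) − 0.05·(3.75, 3.456) = (0.1875, 0.2592)

(0.1875, 0.2592)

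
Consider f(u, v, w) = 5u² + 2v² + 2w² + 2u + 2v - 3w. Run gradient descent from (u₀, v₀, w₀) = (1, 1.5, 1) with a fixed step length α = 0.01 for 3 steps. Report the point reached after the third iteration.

∇f = (10u + 2, 4v + 2, 4w - 3)
(u₁, v₁, w₁) = (1, 1.5, 1) − 0.01·(12, 8, 1) = (0.88, 1.42, 0.99)
(u₂, v₂, w₂) = (0.88, 1.42, 0.99) − 0.01·(10.8, 7.68, 0.96) = (0.772, 1.3432, 0.9804)
(u₃, v₃, w₃) = (0.772, 1.3432, 0.9804) − 0.01·(9.72, 7.3728, 0.9216) = (0.6748, 1.269472, 0.971184)

(0.6748, 1.269472, 0.971184)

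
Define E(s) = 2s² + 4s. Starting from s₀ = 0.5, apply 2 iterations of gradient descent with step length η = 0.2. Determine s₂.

E′(s) = 4s + 4
Step 1: E′(0.5) = 6; s₁ = 0.5 − 0.2·6 = -0.7
Step 2: E′(-0.7) = 1.2; s₂ = -0.7 − 0.2·1.2 = -0.94

-0.94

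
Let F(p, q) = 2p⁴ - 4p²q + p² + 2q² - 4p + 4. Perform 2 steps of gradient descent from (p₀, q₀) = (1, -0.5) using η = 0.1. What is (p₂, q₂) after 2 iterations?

∇F = (8p³ - 8pq + 2p - 4, -4p² + 4q)
Step 1: at (1, -0.5), ∇F = (10, -6) → (1, -0.5) − 0.1·(10, -6) = (0, 0.1)
Step 2: at (0, 0.1), ∇F = (-4, 0.4) → (0, 0.1) − 0.1·(-4, 0.4) = (0.4, 0.06)

(0.4, 0.06)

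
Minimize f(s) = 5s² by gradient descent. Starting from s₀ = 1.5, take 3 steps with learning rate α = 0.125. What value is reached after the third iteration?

f′(s) = 10s
Step 1: f′(1.5) = 15; s₁ = 1.5 − 0.125·15 = -0.375
Step 2: f′(-0.375) = -3.75; s₂ = -0.375 − 0.125·(-3.75) = 0.09375
Step 3: f′(0.09375) = 0.9375; s₃ = 0.09375 − 0.125·0.9375 = -0.0234375

-0.0234375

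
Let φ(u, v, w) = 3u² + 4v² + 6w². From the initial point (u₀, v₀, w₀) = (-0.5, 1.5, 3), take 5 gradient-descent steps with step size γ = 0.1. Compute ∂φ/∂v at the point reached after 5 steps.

0.00384

∇φ = (6u, 8v, 12w)
Step 1: at (-0.5, 1.5, 3), ∇φ = (-3, 12, 36) → (-0.5, 1.5, 3) − 0.1·(-3, 12, 36) = (-0.2, 0.3, -0.6)
Step 2: at (-0.2, 0.3, -0.6), ∇φ = (-1.2, 2.4, -7.2) → (-0.2, 0.3, -0.6) − 0.1·(-1.2, 2.4, -7.2) = (-0.08, 0.06, 0.12)
Step 3: at (-0.08, 0.06, 0.12), ∇φ = (-0.48, 0.48, 1.44) → (-0.08, 0.06, 0.12) − 0.1·(-0.48, 0.48, 1.44) = (-0.032, 0.012, -0.024)
Step 4: at (-0.032, 0.012, -0.024), ∇φ = (-0.192, 0.096, -0.288) → (-0.032, 0.012, -0.024) − 0.1·(-0.192, 0.096, -0.288) = (-0.0128, 0.0024, 0.0048)
Step 5: at (-0.0128, 0.0024, 0.0048), ∇φ = (-0.0768, 0.0192, 0.0576) → (-0.0128, 0.0024, 0.0048) − 0.1·(-0.0768, 0.0192, 0.0576) = (-0.00512, 0.00048, -0.00096)
∂φ/∂v at (-0.00512, 0.00048, -0.00096) = 0.00384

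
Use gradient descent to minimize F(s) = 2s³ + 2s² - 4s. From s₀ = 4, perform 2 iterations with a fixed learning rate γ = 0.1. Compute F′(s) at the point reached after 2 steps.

F′(s) = 6s² + 4s - 4
Step 1: F′(4) = 108; s₁ = 4 − 0.1·108 = -6.8
Step 2: F′(-6.8) = 246.24; s₂ = -6.8 − 0.1·246.24 = -31.424
F′(s) at (-31.424) = 5795.110656

5795.110656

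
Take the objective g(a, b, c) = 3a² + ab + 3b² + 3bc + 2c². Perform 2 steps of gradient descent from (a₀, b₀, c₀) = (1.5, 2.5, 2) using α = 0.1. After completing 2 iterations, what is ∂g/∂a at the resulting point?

0.62

∇g = (6a + b, a + 6b + 3c, 3b + 4c)
Step 1: at (1.5, 2.5, 2), ∇g = (11.5, 22.5, 15.5) → (1.5, 2.5, 2) − 0.1·(11.5, 22.5, 15.5) = (0.35, 0.25, 0.45)
Step 2: at (0.35, 0.25, 0.45), ∇g = (2.35, 3.2, 2.55) → (0.35, 0.25, 0.45) − 0.1·(2.35, 3.2, 2.55) = (0.115, -0.07, 0.195)
∂g/∂a at (0.115, -0.07, 0.195) = 0.62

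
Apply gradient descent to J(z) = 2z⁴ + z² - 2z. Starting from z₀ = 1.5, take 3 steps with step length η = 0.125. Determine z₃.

J′(z) = 8z³ + 2z - 2
z₁ = 1.5 − 0.125·28 = -2
z₂ = -2 − 0.125·(-70) = 6.75
z₃ = 6.75 − 0.125·2471.875 = -302.234375

-302.234375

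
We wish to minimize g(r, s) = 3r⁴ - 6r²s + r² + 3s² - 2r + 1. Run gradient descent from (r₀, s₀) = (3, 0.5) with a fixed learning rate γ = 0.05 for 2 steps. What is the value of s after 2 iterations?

∇g = (12r³ - 12rs + 2r - 2, -6r² + 6s)
Step 1: at (3, 0.5), ∇g = (310, -51) → (3, 0.5) − 0.05·(310, -51) = (-12.5, 3.05)
Step 2: at (-12.5, 3.05), ∇g = (-23007, -919.2) → (-12.5, 3.05) − 0.05·(-23007, -919.2) = (1137.85, 49.01)
s = 49.01

49.01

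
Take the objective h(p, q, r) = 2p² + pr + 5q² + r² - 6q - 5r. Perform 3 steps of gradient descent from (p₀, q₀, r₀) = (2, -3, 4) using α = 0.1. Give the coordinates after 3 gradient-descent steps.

(-0.244, 0.6, 3.063)

∇h = (4p + r, 10q - 6, p + 2r - 5)
(p₁, q₁, r₁) = (2, -3, 4) − 0.1·(12, -36, 5) = (0.8, 0.6, 3.5)
(p₂, q₂, r₂) = (0.8, 0.6, 3.5) − 0.1·(6.7, 0, 2.8) = (0.13, 0.6, 3.22)
(p₃, q₃, r₃) = (0.13, 0.6, 3.22) − 0.1·(3.74, 0, 1.57) = (-0.244, 0.6, 3.063)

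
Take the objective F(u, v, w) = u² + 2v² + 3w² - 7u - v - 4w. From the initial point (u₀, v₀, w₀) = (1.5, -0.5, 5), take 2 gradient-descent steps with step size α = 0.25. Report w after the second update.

1.75

∇F = (2u - 7, 4v - 1, 6w - 4)
(u₁, v₁, w₁) = (1.5, -0.5, 5) − 0.25·(-4, -3, 26) = (2.5, 0.25, -1.5)
(u₂, v₂, w₂) = (2.5, 0.25, -1.5) − 0.25·(-2, 0, -13) = (3, 0.25, 1.75)
w = 1.75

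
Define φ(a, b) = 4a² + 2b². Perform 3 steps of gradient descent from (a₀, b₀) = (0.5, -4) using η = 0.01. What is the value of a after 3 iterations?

∇φ = (8a, 4b)
(a₁, b₁) = (0.5, -4) − 0.01·(4, -16) = (0.46, -3.84)
(a₂, b₂) = (0.46, -3.84) − 0.01·(3.68, -15.36) = (0.4232, -3.6864)
(a₃, b₃) = (0.4232, -3.6864) − 0.01·(3.3856, -14.7456) = (0.389344, -3.538944)
a = 0.389344

0.389344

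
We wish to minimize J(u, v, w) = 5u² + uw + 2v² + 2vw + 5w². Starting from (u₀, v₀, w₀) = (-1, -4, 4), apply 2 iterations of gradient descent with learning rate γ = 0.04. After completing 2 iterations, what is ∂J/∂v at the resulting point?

∇J = (10u + w, 4v + 2w, u + 2v + 10w)
(u₁, v₁, w₁) = (-1, -4, 4) − 0.04·(-6, -8, 31) = (-0.76, -3.68, 2.76)
(u₂, v₂, w₂) = (-0.76, -3.68, 2.76) − 0.04·(-4.84, -9.2, 19.48) = (-0.5664, -3.312, 1.9808)
∂J/∂v at (-0.5664, -3.312, 1.9808) = -9.2864

-9.2864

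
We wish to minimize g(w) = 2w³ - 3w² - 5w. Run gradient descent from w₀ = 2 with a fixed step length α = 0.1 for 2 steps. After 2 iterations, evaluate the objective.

g′(w) = 6w² - 6w - 5
Step 1: g′(2) = 7; w₁ = 2 − 0.1·7 = 1.3
Step 2: g′(1.3) = -2.66; w₂ = 1.3 − 0.1·(-2.66) = 1.566
g(1.566) = -7.506289008

-7.506289008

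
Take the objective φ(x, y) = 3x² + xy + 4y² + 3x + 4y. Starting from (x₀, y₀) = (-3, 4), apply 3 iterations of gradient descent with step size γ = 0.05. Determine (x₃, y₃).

(-1.604375, 0.698625)

∇φ = (6x + y + 3, x + 8y + 4)
(x₁, y₁) = (-3, 4) − 0.05·(-11, 33) = (-2.45, 2.35)
(x₂, y₂) = (-2.45, 2.35) − 0.05·(-9.35, 20.35) = (-1.9825, 1.3325)
(x₃, y₃) = (-1.9825, 1.3325) − 0.05·(-7.5625, 12.6775) = (-1.604375, 0.698625)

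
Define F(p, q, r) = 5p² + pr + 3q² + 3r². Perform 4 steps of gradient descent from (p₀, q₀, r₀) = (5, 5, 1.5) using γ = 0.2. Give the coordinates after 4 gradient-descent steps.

(6.0992, 0.008, 1.44)

∇F = (10p + r, 6q, p + 6r)
Step 1: at (5, 5, 1.5), ∇F = (51.5, 30, 14) → (5, 5, 1.5) − 0.2·(51.5, 30, 14) = (-5.3, -1, -1.3)
Step 2: at (-5.3, -1, -1.3), ∇F = (-54.3, -6, -13.1) → (-5.3, -1, -1.3) − 0.2·(-54.3, -6, -13.1) = (5.56, 0.2, 1.32)
Step 3: at (5.56, 0.2, 1.32), ∇F = (56.92, 1.2, 13.48) → (5.56, 0.2, 1.32) − 0.2·(56.92, 1.2, 13.48) = (-5.824, -0.04, -1.376)
Step 4: at (-5.824, -0.04, -1.376), ∇F = (-59.616, -0.24, -14.08) → (-5.824, -0.04, -1.376) − 0.2·(-59.616, -0.24, -14.08) = (6.0992, 0.008, 1.44)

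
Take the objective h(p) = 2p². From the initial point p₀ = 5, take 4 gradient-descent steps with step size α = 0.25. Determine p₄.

h′(p) = 4p
p₁ = 5 − 0.25·20 = 0
p₂ = 0 − 0.25·0 = 0
p₃ = 0 − 0.25·0 = 0
p₄ = 0 − 0.25·0 = 0

0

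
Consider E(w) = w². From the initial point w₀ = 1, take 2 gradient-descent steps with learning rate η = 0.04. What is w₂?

E′(w) = 2w
Step 1: E′(1) = 2; w₁ = 1 − 0.04·2 = 0.92
Step 2: E′(0.92) = 1.84; w₂ = 0.92 − 0.04·1.84 = 0.8464

0.8464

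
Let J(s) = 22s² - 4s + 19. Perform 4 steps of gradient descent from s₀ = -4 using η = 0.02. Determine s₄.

J′(s) = 44s - 4
Step 1: J′(-4) = -180; s₁ = -4 − 0.02·(-180) = -0.4
Step 2: J′(-0.4) = -21.6; s₂ = -0.4 − 0.02·(-21.6) = 0.032
Step 3: J′(0.032) = -2.592; s₃ = 0.032 − 0.02·(-2.592) = 0.08384
Step 4: J′(0.08384) = -0.31104; s₄ = 0.08384 − 0.02·(-0.31104) = 0.0900608

0.0900608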